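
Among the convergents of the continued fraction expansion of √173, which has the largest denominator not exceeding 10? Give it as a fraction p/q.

√173 = [13; 6, 1, 1, 6, 26, …] (period length 5).
Convergents:
  p_0/q_0 = 13/1
  p_1/q_1 = 79/6
  p_2/q_2 = 92/7
  p_3/q_3 = 171/13
q_2 = 7 ≤ 10 < 13 = q_3, so the answer is 92/7.

92/7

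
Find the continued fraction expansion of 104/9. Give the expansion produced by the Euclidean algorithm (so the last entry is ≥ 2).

[11; 1, 1, 4]

104 = 11·9 + 5
9 = 1·5 + 4
5 = 1·4 + 1
4 = 4·1 + 0  (stop)
So 104/9 = [11; 1, 1, 4].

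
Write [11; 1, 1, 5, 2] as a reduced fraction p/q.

Fold from the inside: start with 2/1.
  5 + 1/2 = 11/2
  1 + 2/11 = 13/11
  1 + 11/13 = 24/13
  11 + 13/24 = 277/24

277/24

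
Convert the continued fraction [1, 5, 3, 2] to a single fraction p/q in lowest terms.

Fold from the inside: start with 2/1.
  3 + 1/2 = 7/2
  5 + 2/7 = 37/7
  1 + 7/37 = 44/37

44/37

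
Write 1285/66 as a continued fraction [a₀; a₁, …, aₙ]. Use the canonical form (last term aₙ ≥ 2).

1285 = 19*66 + 31
66 = 2*31 + 4
31 = 7*4 + 3
4 = 1*3 + 1
3 = 3*1 + 0  (stop)
So 1285/66 = [19; 2, 7, 1, 3].

[19; 2, 7, 1, 3]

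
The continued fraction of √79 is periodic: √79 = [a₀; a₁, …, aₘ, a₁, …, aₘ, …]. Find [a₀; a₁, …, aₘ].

a₀ = ⌊√79⌋ = 8.
With m₀=0, d₀=1 and mₖ₊₁ = dₖaₖ − mₖ, dₖ₊₁ = (n − mₖ₊₁²)/dₖ, aₖ₊₁ = ⌊(a₀+mₖ₊₁)/dₖ₊₁⌋:
  k=1: m=8, d=15, a=1
  k=2: m=7, d=2, a=7
  k=3: m=7, d=15, a=1
  k=4: m=8, d=1, a=16
d=1 and a=2a₀=16 at k=4, so the next step gives (m, d) = (8, 15) again — its k=1 value — and the period has length 4.

[8; 1, 7, 1, 16]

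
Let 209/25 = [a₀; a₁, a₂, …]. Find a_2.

1

209 = 8·25 + 9   →  a_0 = 8
25 = 2·9 + 7   →  a_1 = 2
9 = 1·7 + 2   →  a_2 = 1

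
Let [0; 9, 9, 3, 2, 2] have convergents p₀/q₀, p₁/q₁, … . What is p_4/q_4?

65/592

Using pₖ = aₖpₖ₋₁ + pₖ₋₂, qₖ = aₖqₖ₋₁ + qₖ₋₂ (with p₋₁=1, p₋₂=0, q₋₁=0, q₋₂=1):
  k=0: a=0, p=0, q=1
  k=1: a=9, p=1, q=9
  k=2: a=9, p=9, q=82
  k=3: a=3, p=28, q=255
  k=4: a=2, p=65, q=592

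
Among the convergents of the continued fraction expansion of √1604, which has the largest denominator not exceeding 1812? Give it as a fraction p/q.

64120/1601

√1604 = [40; 20, 80, …] (period length 2).
Convergents:
  p_0/q_0 = 40/1
  p_1/q_1 = 801/20
  p_2/q_2 = 64120/1601
  p_3/q_3 = 1283201/32040
q_2 = 1601 ≤ 1812 < 32040 = q_3, so the answer is 64120/1601.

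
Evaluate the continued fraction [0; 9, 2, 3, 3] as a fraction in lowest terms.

Fold from the inside: start with 3/1.
  3 + 1/3 = 10/3
  2 + 3/10 = 23/10
  9 + 10/23 = 217/23
  0 + 23/217 = 23/217

23/217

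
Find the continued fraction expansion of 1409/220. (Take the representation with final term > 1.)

[6; 2, 2, 8, 2, 2]

1409 = 6*220 + 89
220 = 2*89 + 42
89 = 2*42 + 5
42 = 8*5 + 2
5 = 2*2 + 1
2 = 2*1 + 0  (stop)
So 1409/220 = [6; 2, 2, 8, 2, 2].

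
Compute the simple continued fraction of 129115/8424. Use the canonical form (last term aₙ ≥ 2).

[15; 3, 17, 3, 17, 3]

129115 = 15×8424 + 2755
8424 = 3×2755 + 159
2755 = 17×159 + 52
159 = 3×52 + 3
52 = 17×3 + 1
3 = 3×1 + 0  (stop)
So 129115/8424 = [15; 3, 17, 3, 17, 3].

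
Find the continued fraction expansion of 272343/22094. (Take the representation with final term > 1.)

[12; 3, 16, 14, 2, 15]

272343 = 12*22094 + 7215
22094 = 3*7215 + 449
7215 = 16*449 + 31
449 = 14*31 + 15
31 = 2*15 + 1
15 = 15*1 + 0  (stop)
So 272343/22094 = [12; 3, 16, 14, 2, 15].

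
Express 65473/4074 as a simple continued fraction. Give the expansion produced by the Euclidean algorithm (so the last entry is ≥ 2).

65473 = 16×4074 + 289
4074 = 14×289 + 28
289 = 10×28 + 9
28 = 3×9 + 1
9 = 9×1 + 0  (stop)
So 65473/4074 = [16; 14, 10, 3, 9].

[16; 14, 10, 3, 9]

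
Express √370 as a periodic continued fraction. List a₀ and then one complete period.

a₀ = ⌊√370⌋ = 19.
With m₀=0, d₀=1 and mₖ₊₁ = dₖaₖ − mₖ, dₖ₊₁ = (n − mₖ₊₁²)/dₖ, aₖ₊₁ = ⌊(a₀+mₖ₊₁)/dₖ₊₁⌋:
  k=1: m=19, d=9, a=4
  k=2: m=17, d=9, a=4
  k=3: m=19, d=1, a=38
d=1 and a=2a₀=38 at k=3, so the next step gives (m, d) = (19, 9) again — its k=1 value — and the period has length 3.

[19; 4, 4, 38]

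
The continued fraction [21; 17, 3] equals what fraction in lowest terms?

1095/52

Fold from the inside: start with 3/1.
  17 + 1/3 = 52/3
  21 + 3/52 = 1095/52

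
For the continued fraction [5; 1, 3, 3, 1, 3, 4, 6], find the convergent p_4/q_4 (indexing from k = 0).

Using pₖ = aₖpₖ₋₁ + pₖ₋₂, qₖ = aₖqₖ₋₁ + qₖ₋₂ (with p₋₁=1, p₋₂=0, q₋₁=0, q₋₂=1):
  k=0: a=5, p=5, q=1
  k=1: a=1, p=6, q=1
  k=2: a=3, p=23, q=4
  k=3: a=3, p=75, q=13
  k=4: a=1, p=98, q=17

98/17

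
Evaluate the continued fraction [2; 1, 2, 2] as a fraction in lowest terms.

Fold from the inside: start with 2/1.
  2 + 1/2 = 5/2
  1 + 2/5 = 7/5
  2 + 5/7 = 19/7

19/7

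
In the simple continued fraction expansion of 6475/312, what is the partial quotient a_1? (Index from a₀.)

6475 = 20·312 + 235   →  a_0 = 20
312 = 1·235 + 77   →  a_1 = 1

1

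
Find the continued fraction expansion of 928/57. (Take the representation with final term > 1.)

928 = 16*57 + 16
57 = 3*16 + 9
16 = 1*9 + 7
9 = 1*7 + 2
7 = 3*2 + 1
2 = 2*1 + 0  (stop)
So 928/57 = [16; 3, 1, 1, 3, 2].

[16; 3, 1, 1, 3, 2]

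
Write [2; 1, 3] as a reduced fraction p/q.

Fold from the inside: start with 3/1.
  1 + 1/3 = 4/3
  2 + 3/4 = 11/4

11/4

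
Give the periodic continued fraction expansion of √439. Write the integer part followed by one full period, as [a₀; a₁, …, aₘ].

a₀ = ⌊√439⌋ = 20.
With m₀=0, d₀=1 and mₖ₊₁ = dₖaₖ − mₖ, dₖ₊₁ = (n − mₖ₊₁²)/dₖ, aₖ₊₁ = ⌊(a₀+mₖ₊₁)/dₖ₊₁⌋:
  k=1: m=20, d=39, a=1
  k=2: m=19, d=2, a=19
  k=3: m=19, d=39, a=1
  k=4: m=20, d=1, a=40
d=1 and a=2a₀=40 at k=4, so the next step gives (m, d) = (20, 39) again — its k=1 value — and the period has length 4.

[20; 1, 19, 1, 40]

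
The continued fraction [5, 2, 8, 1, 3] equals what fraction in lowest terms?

405/74

Fold from the inside: start with 3/1.
  1 + 1/3 = 4/3
  8 + 3/4 = 35/4
  2 + 4/35 = 74/35
  5 + 35/74 = 405/74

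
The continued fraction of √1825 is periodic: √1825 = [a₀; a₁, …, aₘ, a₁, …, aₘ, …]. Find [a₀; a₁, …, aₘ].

a₀ = ⌊√1825⌋ = 42.

[42; 1, 2, 1, 1, 2, 1, 84]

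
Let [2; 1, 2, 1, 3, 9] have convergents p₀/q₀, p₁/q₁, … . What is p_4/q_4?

41/15

Using pₖ = aₖpₖ₋₁ + pₖ₋₂, qₖ = aₖqₖ₋₁ + qₖ₋₂ (with p₋₁=1, p₋₂=0, q₋₁=0, q₋₂=1):
  k=0: a=2, p=2, q=1
  k=1: a=1, p=3, q=1
  k=2: a=2, p=8, q=3
  k=3: a=1, p=11, q=4
  k=4: a=3, p=41, q=15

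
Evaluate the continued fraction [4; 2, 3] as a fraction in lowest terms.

31/7

Fold from the inside: start with 3/1.
  2 + 1/3 = 7/3
  4 + 3/7 = 31/7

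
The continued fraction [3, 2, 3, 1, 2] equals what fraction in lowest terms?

86/25

Fold from the inside: start with 2/1.
  1 + 1/2 = 3/2
  3 + 2/3 = 11/3
  2 + 3/11 = 25/11
  3 + 11/25 = 86/25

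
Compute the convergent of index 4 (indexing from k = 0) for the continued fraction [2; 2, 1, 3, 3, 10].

Using pₖ = aₖpₖ₋₁ + pₖ₋₂, qₖ = aₖqₖ₋₁ + qₖ₋₂ (with p₋₁=1, p₋₂=0, q₋₁=0, q₋₂=1):
  k=0: a=2, p=2, q=1
  k=1: a=2, p=5, q=2
  k=2: a=1, p=7, q=3
  k=3: a=3, p=26, q=11
  k=4: a=3, p=85, q=36

85/36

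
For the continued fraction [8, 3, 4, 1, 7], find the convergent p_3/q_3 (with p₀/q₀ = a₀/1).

133/16

Using pₖ = aₖpₖ₋₁ + pₖ₋₂, qₖ = aₖqₖ₋₁ + qₖ₋₂ (with p₋₁=1, p₋₂=0, q₋₁=0, q₋₂=1):
  k=0: a=8, p=8, q=1
  k=1: a=3, p=25, q=3
  k=2: a=4, p=108, q=13
  k=3: a=1, p=133, q=16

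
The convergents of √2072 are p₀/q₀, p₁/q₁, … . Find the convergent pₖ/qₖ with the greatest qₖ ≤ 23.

√2072 = [45; 1, 1, 12, 1, 1, 90, …] (period length 6).
Convergents:
  p_0/q_0 = 45/1
  p_1/q_1 = 46/1
  p_2/q_2 = 91/2
  p_3/q_3 = 1138/25
q_2 = 2 ≤ 23 < 25 = q_3, so the answer is 91/2.

91/2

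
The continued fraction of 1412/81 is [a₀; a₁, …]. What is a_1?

1412 = 17·81 + 35   →  a_0 = 17
81 = 2·35 + 11   →  a_1 = 2

2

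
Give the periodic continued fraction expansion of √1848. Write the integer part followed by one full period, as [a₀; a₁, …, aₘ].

a₀ = ⌊√1848⌋ = 42.
With m₀=0, d₀=1 and mₖ₊₁ = dₖaₖ − mₖ, dₖ₊₁ = (n − mₖ₊₁²)/dₖ, aₖ₊₁ = ⌊(a₀+mₖ₊₁)/dₖ₊₁⌋:
  k=1: m=42, d=84, a=1
  k=2: m=42, d=1, a=84
d=1 and a=2a₀=84 at k=2, so the next step gives (m, d) = (42, 84) again — its k=1 value — and the period has length 2.

[42; 1, 84]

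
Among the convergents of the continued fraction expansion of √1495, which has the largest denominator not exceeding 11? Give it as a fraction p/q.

116/3

√1495 = [38; 1, 1, 1, 76, …] (period length 4).
Convergents:
  p_0/q_0 = 38/1
  p_1/q_1 = 39/1
  p_2/q_2 = 77/2
  p_3/q_3 = 116/3
  p_4/q_4 = 8893/230
q_3 = 3 ≤ 11 < 230 = q_4, so the answer is 116/3.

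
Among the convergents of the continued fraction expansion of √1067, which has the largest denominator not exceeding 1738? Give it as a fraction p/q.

√1067 = [32; 1, 1, 1, 64, …] (period length 4).
Convergents:
  p_0/q_0 = 32/1
  p_1/q_1 = 33/1
  p_2/q_2 = 65/2
  p_3/q_3 = 98/3
  p_4/q_4 = 6337/194
  p_5/q_5 = 6435/197
  p_6/q_6 = 12772/391
  p_7/q_7 = 19207/588
  p_8/q_8 = 1242020/38023
q_7 = 588 ≤ 1738 < 38023 = q_8, so the answer is 19207/588.

19207/588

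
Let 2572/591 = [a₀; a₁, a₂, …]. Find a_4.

2572 = 4·591 + 208   →  a_0 = 4
591 = 2·208 + 175   →  a_1 = 2
208 = 1·175 + 33   →  a_2 = 1
175 = 5·33 + 10   →  a_3 = 5
33 = 3·10 + 3   →  a_4 = 3

3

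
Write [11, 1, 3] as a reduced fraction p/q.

Fold from the inside: start with 3/1.
  1 + 1/3 = 4/3
  11 + 3/4 = 47/4

47/4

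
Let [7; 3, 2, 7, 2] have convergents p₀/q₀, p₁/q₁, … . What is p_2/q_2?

51/7

Using pₖ = aₖpₖ₋₁ + pₖ₋₂, qₖ = aₖqₖ₋₁ + qₖ₋₂ (with p₋₁=1, p₋₂=0, q₋₁=0, q₋₂=1):
  k=0: a=7, p=7, q=1
  k=1: a=3, p=22, q=3
  k=2: a=2, p=51, q=7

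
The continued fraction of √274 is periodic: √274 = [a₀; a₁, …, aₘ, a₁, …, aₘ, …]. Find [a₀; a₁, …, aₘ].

[16; 1, 1, 4, 4, 1, 1, 32]

a₀ = ⌊√274⌋ = 16.
With m₀=0, d₀=1 and mₖ₊₁ = dₖaₖ − mₖ, dₖ₊₁ = (n − mₖ₊₁²)/dₖ, aₖ₊₁ = ⌊(a₀+mₖ₊₁)/dₖ₊₁⌋:
  k=1: m=16, d=18, a=1
  k=2: m=2, d=15, a=1
  k=3: m=13, d=7, a=4
  k=4: m=15, d=7, a=4
  k=5: m=13, d=15, a=1
  k=6: m=2, d=18, a=1
  k=7: m=16, d=1, a=32
d=1 and a=2a₀=32 at k=7, so the next step gives (m, d) = (16, 18) again — its k=1 value — and the period has length 7.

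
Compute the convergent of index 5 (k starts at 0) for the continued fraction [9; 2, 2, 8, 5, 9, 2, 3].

18593/1977

Using pₖ = aₖpₖ₋₁ + pₖ₋₂, qₖ = aₖqₖ₋₁ + qₖ₋₂ (with p₋₁=1, p₋₂=0, q₋₁=0, q₋₂=1):
  k=0: a=9, p=9, q=1
  k=1: a=2, p=19, q=2
  k=2: a=2, p=47, q=5
  k=3: a=8, p=395, q=42
  k=4: a=5, p=2022, q=215
  k=5: a=9, p=18593, q=1977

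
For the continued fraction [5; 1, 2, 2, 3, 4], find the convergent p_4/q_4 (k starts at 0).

137/24

Using pₖ = aₖpₖ₋₁ + pₖ₋₂, qₖ = aₖqₖ₋₁ + qₖ₋₂ (with p₋₁=1, p₋₂=0, q₋₁=0, q₋₂=1):
  k=0: a=5, p=5, q=1
  k=1: a=1, p=6, q=1
  k=2: a=2, p=17, q=3
  k=3: a=2, p=40, q=7
  k=4: a=3, p=137, q=24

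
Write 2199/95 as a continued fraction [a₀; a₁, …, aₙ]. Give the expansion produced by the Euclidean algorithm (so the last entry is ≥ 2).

2199 = 23·95 + 14
95 = 6·14 + 11
14 = 1·11 + 3
11 = 3·3 + 2
3 = 1·2 + 1
2 = 2·1 + 0  (stop)
So 2199/95 = [23; 6, 1, 3, 1, 2].

[23; 6, 1, 3, 1, 2]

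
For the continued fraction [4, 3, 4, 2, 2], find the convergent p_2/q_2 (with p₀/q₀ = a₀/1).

Using pₖ = aₖpₖ₋₁ + pₖ₋₂, qₖ = aₖqₖ₋₁ + qₖ₋₂ (with p₋₁=1, p₋₂=0, q₋₁=0, q₋₂=1):
  k=0: a=4, p=4, q=1
  k=1: a=3, p=13, q=3
  k=2: a=4, p=56, q=13

56/13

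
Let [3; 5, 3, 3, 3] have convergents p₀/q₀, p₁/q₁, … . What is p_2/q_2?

51/16

Using pₖ = aₖpₖ₋₁ + pₖ₋₂, qₖ = aₖqₖ₋₁ + qₖ₋₂ (with p₋₁=1, p₋₂=0, q₋₁=0, q₋₂=1):
  k=0: a=3, p=3, q=1
  k=1: a=5, p=16, q=5
  k=2: a=3, p=51, q=16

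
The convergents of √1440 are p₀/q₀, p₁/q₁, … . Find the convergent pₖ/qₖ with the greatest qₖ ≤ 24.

√1440 = [37; 1, 17, 1, 74, …] (period length 4).
Convergents:
  p_0/q_0 = 37/1
  p_1/q_1 = 38/1
  p_2/q_2 = 683/18
  p_3/q_3 = 721/19
  p_4/q_4 = 54037/1424
q_3 = 19 ≤ 24 < 1424 = q_4, so the answer is 721/19.

721/19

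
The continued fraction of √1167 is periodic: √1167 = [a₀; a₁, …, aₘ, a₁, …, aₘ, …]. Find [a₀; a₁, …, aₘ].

a₀ = ⌊√1167⌋ = 34.

[34; 6, 5, 11, 5, 6, 68]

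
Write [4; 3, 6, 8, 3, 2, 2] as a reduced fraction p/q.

Fold from the inside: start with 2/1.
  2 + 1/2 = 5/2
  3 + 2/5 = 17/5
  8 + 5/17 = 141/17
  6 + 17/141 = 863/141
  3 + 141/863 = 2730/863
  4 + 863/2730 = 11783/2730

11783/2730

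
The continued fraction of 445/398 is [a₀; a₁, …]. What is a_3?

445 = 1·398 + 47   →  a_0 = 1
398 = 8·47 + 22   →  a_1 = 8
47 = 2·22 + 3   →  a_2 = 2
22 = 7·3 + 1   →  a_3 = 7

7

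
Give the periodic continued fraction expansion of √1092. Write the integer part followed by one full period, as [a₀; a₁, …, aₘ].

[33; 22, 66]

a₀ = ⌊√1092⌋ = 33.
With m₀=0, d₀=1 and mₖ₊₁ = dₖaₖ − mₖ, dₖ₊₁ = (n − mₖ₊₁²)/dₖ, aₖ₊₁ = ⌊(a₀+mₖ₊₁)/dₖ₊₁⌋:
  k=1: m=33, d=3, a=22
  k=2: m=33, d=1, a=66
d=1 and a=2a₀=66 at k=2, so the next step gives (m, d) = (33, 3) again — its k=1 value — and the period has length 2.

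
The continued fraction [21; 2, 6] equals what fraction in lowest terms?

Using pₖ = aₖpₖ₋₁ + pₖ₋₂ and qₖ = aₖqₖ₋₁ + qₖ₋₂:
  k=0: a=21, p=21, q=1
  k=1: a=2, p=43, q=2
  k=2: a=6, p=279, q=13

279/13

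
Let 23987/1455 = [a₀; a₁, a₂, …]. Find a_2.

17

23987 = 16·1455 + 707   →  a_0 = 16
1455 = 2·707 + 41   →  a_1 = 2
707 = 17·41 + 10   →  a_2 = 17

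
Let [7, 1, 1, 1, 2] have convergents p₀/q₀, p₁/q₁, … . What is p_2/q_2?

Using pₖ = aₖpₖ₋₁ + pₖ₋₂, qₖ = aₖqₖ₋₁ + qₖ₋₂ (with p₋₁=1, p₋₂=0, q₋₁=0, q₋₂=1):
  k=0: a=7, p=7, q=1
  k=1: a=1, p=8, q=1
  k=2: a=1, p=15, q=2

15/2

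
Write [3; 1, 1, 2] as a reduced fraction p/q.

Using pₖ = aₖpₖ₋₁ + pₖ₋₂ and qₖ = aₖqₖ₋₁ + qₖ₋₂:
  k=0: a=3, p=3, q=1
  k=1: a=1, p=4, q=1
  k=2: a=1, p=7, q=2
  k=3: a=2, p=18, q=5

18/5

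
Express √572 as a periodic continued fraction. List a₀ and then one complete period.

a₀ = ⌊√572⌋ = 23.
With m₀=0, d₀=1 and mₖ₊₁ = dₖaₖ − mₖ, dₖ₊₁ = (n − mₖ₊₁²)/dₖ, aₖ₊₁ = ⌊(a₀+mₖ₊₁)/dₖ₊₁⌋:
  k=1: m=23, d=43, a=1
  k=2: m=20, d=4, a=10
  k=3: m=20, d=43, a=1
  k=4: m=23, d=1, a=46
d=1 and a=2a₀=46 at k=4, so the next step gives (m, d) = (23, 43) again — its k=1 value — and the period has length 4.

[23; 1, 10, 1, 46]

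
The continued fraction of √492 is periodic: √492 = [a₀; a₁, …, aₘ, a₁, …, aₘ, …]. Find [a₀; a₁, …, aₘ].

[22; 5, 1, 1, 10, 1, 1, 5, 44]

a₀ = ⌊√492⌋ = 22.
With m₀=0, d₀=1 and mₖ₊₁ = dₖaₖ − mₖ, dₖ₊₁ = (n − mₖ₊₁²)/dₖ, aₖ₊₁ = ⌊(a₀+mₖ₊₁)/dₖ₊₁⌋:
  k=1: m=22, d=8, a=5
  k=2: m=18, d=21, a=1
  k=3: m=3, d=23, a=1
  k=4: m=20, d=4, a=10
  k=5: m=20, d=23, a=1
  k=6: m=3, d=21, a=1
  k=7: m=18, d=8, a=5
  k=8: m=22, d=1, a=44
d=1 and a=2a₀=44 at k=8, so the next step gives (m, d) = (22, 8) again — its k=1 value — and the period has length 8.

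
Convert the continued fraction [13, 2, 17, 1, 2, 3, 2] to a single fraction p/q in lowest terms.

11288/837

Fold from the inside: start with 2/1.
  3 + 1/2 = 7/2
  2 + 2/7 = 16/7
  1 + 7/16 = 23/16
  17 + 16/23 = 407/23
  2 + 23/407 = 837/407
  13 + 407/837 = 11288/837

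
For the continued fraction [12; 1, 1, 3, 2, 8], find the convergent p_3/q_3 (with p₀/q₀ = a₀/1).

Using pₖ = aₖpₖ₋₁ + pₖ₋₂, qₖ = aₖqₖ₋₁ + qₖ₋₂ (with p₋₁=1, p₋₂=0, q₋₁=0, q₋₂=1):
  k=0: a=12, p=12, q=1
  k=1: a=1, p=13, q=1
  k=2: a=1, p=25, q=2
  k=3: a=3, p=88, q=7

88/7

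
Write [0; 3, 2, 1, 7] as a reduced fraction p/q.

Fold from the inside: start with 7/1.
  1 + 1/7 = 8/7
  2 + 7/8 = 23/8
  3 + 8/23 = 77/23
  0 + 23/77 = 23/77

23/77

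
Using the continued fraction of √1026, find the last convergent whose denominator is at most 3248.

65632/2049

√1026 = [32; 32, 64, …] (period length 2).
Convergents:
  p_0/q_0 = 32/1
  p_1/q_1 = 1025/32
  p_2/q_2 = 65632/2049
  p_3/q_3 = 2101249/65600
q_2 = 2049 ≤ 3248 < 65600 = q_3, so the answer is 65632/2049.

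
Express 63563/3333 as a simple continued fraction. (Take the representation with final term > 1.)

63563 = 19×3333 + 236
3333 = 14×236 + 29
236 = 8×29 + 4
29 = 7×4 + 1
4 = 4×1 + 0  (stop)
So 63563/3333 = [19; 14, 8, 7, 4].

[19; 14, 8, 7, 4]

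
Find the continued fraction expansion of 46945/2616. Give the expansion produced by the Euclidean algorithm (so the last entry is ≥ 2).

[17; 1, 17, 3, 2, 2, 8]

46945 = 17·2616 + 2473
2616 = 1·2473 + 143
2473 = 17·143 + 42
143 = 3·42 + 17
42 = 2·17 + 8
17 = 2·8 + 1
8 = 8·1 + 0  (stop)
So 46945/2616 = [17; 1, 17, 3, 2, 2, 8].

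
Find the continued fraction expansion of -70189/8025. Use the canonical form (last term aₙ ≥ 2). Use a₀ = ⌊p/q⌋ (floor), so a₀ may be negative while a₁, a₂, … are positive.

-70189 = -9×8025 + 2036
8025 = 3×2036 + 1917
2036 = 1×1917 + 119
1917 = 16×119 + 13
119 = 9×13 + 2
13 = 6×2 + 1
2 = 2×1 + 0  (stop)
So -70189/8025 = [-9; 3, 1, 16, 9, 6, 2].

[-9; 3, 1, 16, 9, 6, 2]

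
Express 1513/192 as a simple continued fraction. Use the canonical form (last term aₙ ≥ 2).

[7; 1, 7, 2, 1, 7]

1513 = 7*192 + 169
192 = 1*169 + 23
169 = 7*23 + 8
23 = 2*8 + 7
8 = 1*7 + 1
7 = 7*1 + 0  (stop)
So 1513/192 = [7; 1, 7, 2, 1, 7].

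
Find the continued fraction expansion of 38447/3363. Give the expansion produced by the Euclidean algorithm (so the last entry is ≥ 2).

[11; 2, 3, 5, 8, 1, 9]

38447 = 11×3363 + 1454
3363 = 2×1454 + 455
1454 = 3×455 + 89
455 = 5×89 + 10
89 = 8×10 + 9
10 = 1×9 + 1
9 = 9×1 + 0  (stop)
So 38447/3363 = [11; 2, 3, 5, 8, 1, 9].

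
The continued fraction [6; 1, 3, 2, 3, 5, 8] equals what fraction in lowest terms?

9098/1343

Using pₖ = aₖpₖ₋₁ + pₖ₋₂ and qₖ = aₖqₖ₋₁ + qₖ₋₂:
  k=0: a=6, p=6, q=1
  k=1: a=1, p=7, q=1
  k=2: a=3, p=27, q=4
  k=3: a=2, p=61, q=9
  k=4: a=3, p=210, q=31
  k=5: a=5, p=1111, q=164
  k=6: a=8, p=9098, q=1343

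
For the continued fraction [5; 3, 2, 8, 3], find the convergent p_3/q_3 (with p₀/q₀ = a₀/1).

312/59

Using pₖ = aₖpₖ₋₁ + pₖ₋₂, qₖ = aₖqₖ₋₁ + qₖ₋₂ (with p₋₁=1, p₋₂=0, q₋₁=0, q₋₂=1):
  k=0: a=5, p=5, q=1
  k=1: a=3, p=16, q=3
  k=2: a=2, p=37, q=7
  k=3: a=8, p=312, q=59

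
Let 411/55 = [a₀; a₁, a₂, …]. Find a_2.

8

411 = 7·55 + 26   →  a_0 = 7
55 = 2·26 + 3   →  a_1 = 2
26 = 8·3 + 2   →  a_2 = 8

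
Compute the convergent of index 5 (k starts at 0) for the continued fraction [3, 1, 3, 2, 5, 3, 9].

Using pₖ = aₖpₖ₋₁ + pₖ₋₂, qₖ = aₖqₖ₋₁ + qₖ₋₂ (with p₋₁=1, p₋₂=0, q₋₁=0, q₋₂=1):
  k=0: a=3, p=3, q=1
  k=1: a=1, p=4, q=1
  k=2: a=3, p=15, q=4
  k=3: a=2, p=34, q=9
  k=4: a=5, p=185, q=49
  k=5: a=3, p=589, q=156

589/156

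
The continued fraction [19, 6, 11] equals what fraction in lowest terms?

Fold from the inside: start with 11/1.
  6 + 1/11 = 67/11
  19 + 11/67 = 1284/67

1284/67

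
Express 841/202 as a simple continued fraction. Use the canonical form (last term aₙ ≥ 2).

[4; 6, 8, 4]

841 = 4*202 + 33
202 = 6*33 + 4
33 = 8*4 + 1
4 = 4*1 + 0  (stop)
So 841/202 = [4; 6, 8, 4].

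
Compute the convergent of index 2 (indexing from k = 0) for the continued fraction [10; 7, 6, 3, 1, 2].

436/43

Using pₖ = aₖpₖ₋₁ + pₖ₋₂, qₖ = aₖqₖ₋₁ + qₖ₋₂ (with p₋₁=1, p₋₂=0, q₋₁=0, q₋₂=1):
  k=0: a=10, p=10, q=1
  k=1: a=7, p=71, q=7
  k=2: a=6, p=436, q=43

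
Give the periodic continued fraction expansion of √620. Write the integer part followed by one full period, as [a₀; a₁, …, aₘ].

[24; 1, 8, 1, 48]

a₀ = ⌊√620⌋ = 24.
With m₀=0, d₀=1 and mₖ₊₁ = dₖaₖ − mₖ, dₖ₊₁ = (n − mₖ₊₁²)/dₖ, aₖ₊₁ = ⌊(a₀+mₖ₊₁)/dₖ₊₁⌋:
  k=1: m=24, d=44, a=1
  k=2: m=20, d=5, a=8
  k=3: m=20, d=44, a=1
  k=4: m=24, d=1, a=48
d=1 and a=2a₀=48 at k=4, so the next step gives (m, d) = (24, 44) again — its k=1 value — and the period has length 4.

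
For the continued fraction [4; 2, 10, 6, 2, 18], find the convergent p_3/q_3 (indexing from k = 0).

573/128

Using pₖ = aₖpₖ₋₁ + pₖ₋₂, qₖ = aₖqₖ₋₁ + qₖ₋₂ (with p₋₁=1, p₋₂=0, q₋₁=0, q₋₂=1):
  k=0: a=4, p=4, q=1
  k=1: a=2, p=9, q=2
  k=2: a=10, p=94, q=21
  k=3: a=6, p=573, q=128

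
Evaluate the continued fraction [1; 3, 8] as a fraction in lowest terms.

33/25

Fold from the inside: start with 8/1.
  3 + 1/8 = 25/8
  1 + 8/25 = 33/25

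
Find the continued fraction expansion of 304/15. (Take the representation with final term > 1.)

304 = 20×15 + 4
15 = 3×4 + 3
4 = 1×3 + 1
3 = 3×1 + 0  (stop)
So 304/15 = [20; 3, 1, 3].

[20; 3, 1, 3]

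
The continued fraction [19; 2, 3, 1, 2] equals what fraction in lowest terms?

Fold from the inside: start with 2/1.
  1 + 1/2 = 3/2
  3 + 2/3 = 11/3
  2 + 3/11 = 25/11
  19 + 11/25 = 486/25

486/25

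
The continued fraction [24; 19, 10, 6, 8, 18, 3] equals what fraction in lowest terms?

12665973/526600

Fold from the inside: start with 3/1.
  18 + 1/3 = 55/3
  8 + 3/55 = 443/55
  6 + 55/443 = 2713/443
  10 + 443/2713 = 27573/2713
  19 + 2713/27573 = 526600/27573
  24 + 27573/526600 = 12665973/526600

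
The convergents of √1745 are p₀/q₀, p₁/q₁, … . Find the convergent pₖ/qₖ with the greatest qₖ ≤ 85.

3133/75

√1745 = [41; 1, 3, 2, 2, 3, 1, 82, …] (period length 7).
Convergents:
  p_0/q_0 = 41/1
  p_1/q_1 = 42/1
  p_2/q_2 = 167/4
  p_3/q_3 = 376/9
  p_4/q_4 = 919/22
  p_5/q_5 = 3133/75
  p_6/q_6 = 4052/97
q_5 = 75 ≤ 85 < 97 = q_6, so the answer is 3133/75.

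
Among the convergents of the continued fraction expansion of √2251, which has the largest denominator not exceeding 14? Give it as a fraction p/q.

427/9

√2251 = [47; 2, 4, 47, 4, 2, 94, …] (period length 6).
Convergents:
  p_0/q_0 = 47/1
  p_1/q_1 = 95/2
  p_2/q_2 = 427/9
  p_3/q_3 = 20164/425
q_2 = 9 ≤ 14 < 425 = q_3, so the answer is 427/9.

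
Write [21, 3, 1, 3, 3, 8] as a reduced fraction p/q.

Using pₖ = aₖpₖ₋₁ + pₖ₋₂ and qₖ = aₖqₖ₋₁ + qₖ₋₂:
  k=0: a=21, p=21, q=1
  k=1: a=3, p=64, q=3
  k=2: a=1, p=85, q=4
  k=3: a=3, p=319, q=15
  k=4: a=3, p=1042, q=49
  k=5: a=8, p=8655, q=407

8655/407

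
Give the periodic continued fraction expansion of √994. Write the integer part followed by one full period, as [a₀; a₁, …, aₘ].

[31; 1, 1, 8, 1, 1, 62]

a₀ = ⌊√994⌋ = 31.
With m₀=0, d₀=1 and mₖ₊₁ = dₖaₖ − mₖ, dₖ₊₁ = (n − mₖ₊₁²)/dₖ, aₖ₊₁ = ⌊(a₀+mₖ₊₁)/dₖ₊₁⌋:
  k=1: m=31, d=33, a=1
  k=2: m=2, d=30, a=1
  k=3: m=28, d=7, a=8
  k=4: m=28, d=30, a=1
  k=5: m=2, d=33, a=1
  k=6: m=31, d=1, a=62
d=1 and a=2a₀=62 at k=6, so the next step gives (m, d) = (31, 33) again — its k=1 value — and the period has length 6.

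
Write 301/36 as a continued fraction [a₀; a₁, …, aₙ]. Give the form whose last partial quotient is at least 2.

301 = 8·36 + 13
36 = 2·13 + 10
13 = 1·10 + 3
10 = 3·3 + 1
3 = 3·1 + 0  (stop)
So 301/36 = [8; 2, 1, 3, 3].

[8; 2, 1, 3, 3]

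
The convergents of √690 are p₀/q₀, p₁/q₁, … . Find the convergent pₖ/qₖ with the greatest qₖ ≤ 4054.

76886/2927

√690 = [26; 3, 1, 2, 1, 3, 52, …] (period length 6).
Convergents:
  p_0/q_0 = 26/1
  p_1/q_1 = 79/3
  p_2/q_2 = 105/4
  p_3/q_3 = 289/11
  p_4/q_4 = 394/15
  p_5/q_5 = 1471/56
  p_6/q_6 = 76886/2927
  p_7/q_7 = 232129/8837
q_6 = 2927 ≤ 4054 < 8837 = q_7, so the answer is 76886/2927.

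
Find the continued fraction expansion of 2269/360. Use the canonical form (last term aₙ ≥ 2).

2269 = 6*360 + 109
360 = 3*109 + 33
109 = 3*33 + 10
33 = 3*10 + 3
10 = 3*3 + 1
3 = 3*1 + 0  (stop)
So 2269/360 = [6; 3, 3, 3, 3, 3].

[6; 3, 3, 3, 3, 3]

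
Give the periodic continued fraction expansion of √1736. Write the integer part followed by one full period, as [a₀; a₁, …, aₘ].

a₀ = ⌊√1736⌋ = 41.
With m₀=0, d₀=1 and mₖ₊₁ = dₖaₖ − mₖ, dₖ₊₁ = (n − mₖ₊₁²)/dₖ, aₖ₊₁ = ⌊(a₀+mₖ₊₁)/dₖ₊₁⌋:
  k=1: m=41, d=55, a=1
  k=2: m=14, d=28, a=1
  k=3: m=14, d=55, a=1
  k=4: m=41, d=1, a=82
d=1 and a=2a₀=82 at k=4, so the next step gives (m, d) = (41, 55) again — its k=1 value — and the period has length 4.

[41; 1, 1, 1, 82]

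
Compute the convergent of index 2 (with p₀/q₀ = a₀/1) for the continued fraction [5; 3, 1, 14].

21/4

Using pₖ = aₖpₖ₋₁ + pₖ₋₂, qₖ = aₖqₖ₋₁ + qₖ₋₂ (with p₋₁=1, p₋₂=0, q₋₁=0, q₋₂=1):
  k=0: a=5, p=5, q=1
  k=1: a=3, p=16, q=3
  k=2: a=1, p=21, q=4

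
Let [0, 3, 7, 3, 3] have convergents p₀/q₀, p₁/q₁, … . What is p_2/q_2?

7/22

Using pₖ = aₖpₖ₋₁ + pₖ₋₂, qₖ = aₖqₖ₋₁ + qₖ₋₂ (with p₋₁=1, p₋₂=0, q₋₁=0, q₋₂=1):
  k=0: a=0, p=0, q=1
  k=1: a=3, p=1, q=3
  k=2: a=7, p=7, q=22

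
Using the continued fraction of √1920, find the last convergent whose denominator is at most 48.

482/11

√1920 = [43; 1, 4, 2, 21, 2, 4, 1, 86, …] (period length 8).
Convergents:
  p_0/q_0 = 43/1
  p_1/q_1 = 44/1
  p_2/q_2 = 219/5
  p_3/q_3 = 482/11
  p_4/q_4 = 10341/236
q_3 = 11 ≤ 48 < 236 = q_4, so the answer is 482/11.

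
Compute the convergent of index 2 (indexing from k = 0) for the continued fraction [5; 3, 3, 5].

53/10

Using pₖ = aₖpₖ₋₁ + pₖ₋₂, qₖ = aₖqₖ₋₁ + qₖ₋₂ (with p₋₁=1, p₋₂=0, q₋₁=0, q₋₂=1):
  k=0: a=5, p=5, q=1
  k=1: a=3, p=16, q=3
  k=2: a=3, p=53, q=10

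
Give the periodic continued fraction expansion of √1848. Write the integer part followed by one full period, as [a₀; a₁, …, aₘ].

a₀ = ⌊√1848⌋ = 42.
With m₀=0, d₀=1 and mₖ₊₁ = dₖaₖ − mₖ, dₖ₊₁ = (n − mₖ₊₁²)/dₖ, aₖ₊₁ = ⌊(a₀+mₖ₊₁)/dₖ₊₁⌋:
  k=1: m=42, d=84, a=1
  k=2: m=42, d=1, a=84
d=1 and a=2a₀=84 at k=2, so the next step gives (m, d) = (42, 84) again — its k=1 value — and the period has length 2.

[42; 1, 84]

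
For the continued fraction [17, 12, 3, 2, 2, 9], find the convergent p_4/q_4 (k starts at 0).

3570/209

Using pₖ = aₖpₖ₋₁ + pₖ₋₂, qₖ = aₖqₖ₋₁ + qₖ₋₂ (with p₋₁=1, p₋₂=0, q₋₁=0, q₋₂=1):
  k=0: a=17, p=17, q=1
  k=1: a=12, p=205, q=12
  k=2: a=3, p=632, q=37
  k=3: a=2, p=1469, q=86
  k=4: a=2, p=3570, q=209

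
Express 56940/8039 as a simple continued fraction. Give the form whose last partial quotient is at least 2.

[7; 12, 19, 17, 2]

56940 = 7*8039 + 667
8039 = 12*667 + 35
667 = 19*35 + 2
35 = 17*2 + 1
2 = 2*1 + 0  (stop)
So 56940/8039 = [7; 12, 19, 17, 2].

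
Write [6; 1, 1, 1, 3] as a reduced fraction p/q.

Using pₖ = aₖpₖ₋₁ + pₖ₋₂ and qₖ = aₖqₖ₋₁ + qₖ₋₂:
  k=0: a=6, p=6, q=1
  k=1: a=1, p=7, q=1
  k=2: a=1, p=13, q=2
  k=3: a=1, p=20, q=3
  k=4: a=3, p=73, q=11

73/11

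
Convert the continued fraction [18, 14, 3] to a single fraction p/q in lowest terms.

Using pₖ = aₖpₖ₋₁ + pₖ₋₂ and qₖ = aₖqₖ₋₁ + qₖ₋₂:
  k=0: a=18, p=18, q=1
  k=1: a=14, p=253, q=14
  k=2: a=3, p=777, q=43

777/43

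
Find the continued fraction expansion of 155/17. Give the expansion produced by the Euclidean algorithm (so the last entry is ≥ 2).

155 = 9×17 + 2
17 = 8×2 + 1
2 = 2×1 + 0  (stop)
So 155/17 = [9; 8, 2].

[9; 8, 2]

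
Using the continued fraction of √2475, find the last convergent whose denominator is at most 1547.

59351/1193

√2475 = [49; 1, 2, 1, 98, …] (period length 4).
Convergents:
  p_0/q_0 = 49/1
  p_1/q_1 = 50/1
  p_2/q_2 = 149/3
  p_3/q_3 = 199/4
  p_4/q_4 = 19651/395
  p_5/q_5 = 19850/399
  p_6/q_6 = 59351/1193
  p_7/q_7 = 79201/1592
q_6 = 1193 ≤ 1547 < 1592 = q_7, so the answer is 59351/1193.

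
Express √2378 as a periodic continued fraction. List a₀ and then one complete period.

a₀ = ⌊√2378⌋ = 48.
With m₀=0, d₀=1 and mₖ₊₁ = dₖaₖ − mₖ, dₖ₊₁ = (n − mₖ₊₁²)/dₖ, aₖ₊₁ = ⌊(a₀+mₖ₊₁)/dₖ₊₁⌋:
  k=1: m=48, d=74, a=1
  k=2: m=26, d=23, a=3
  k=3: m=43, d=23, a=3
  k=4: m=26, d=74, a=1
  k=5: m=48, d=1, a=96
d=1 and a=2a₀=96 at k=5, so the next step gives (m, d) = (48, 74) again — its k=1 value — and the period has length 5.

[48; 1, 3, 3, 1, 96]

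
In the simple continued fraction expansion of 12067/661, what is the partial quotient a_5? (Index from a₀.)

1

12067 = 18·661 + 169   →  a_0 = 18
661 = 3·169 + 154   →  a_1 = 3
169 = 1·154 + 15   →  a_2 = 1
154 = 10·15 + 4   →  a_3 = 10
15 = 3·4 + 3   →  a_4 = 3
4 = 1·3 + 1   →  a_5 = 1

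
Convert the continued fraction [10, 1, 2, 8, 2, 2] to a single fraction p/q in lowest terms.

Using pₖ = aₖpₖ₋₁ + pₖ₋₂ and qₖ = aₖqₖ₋₁ + qₖ₋₂:
  k=0: a=10, p=10, q=1
  k=1: a=1, p=11, q=1
  k=2: a=2, p=32, q=3
  k=3: a=8, p=267, q=25
  k=4: a=2, p=566, q=53
  k=5: a=2, p=1399, q=131

1399/131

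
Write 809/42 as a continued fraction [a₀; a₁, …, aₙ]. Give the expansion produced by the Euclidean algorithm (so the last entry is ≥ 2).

809 = 19*42 + 11
42 = 3*11 + 9
11 = 1*9 + 2
9 = 4*2 + 1
2 = 2*1 + 0  (stop)
So 809/42 = [19; 3, 1, 4, 2].

[19; 3, 1, 4, 2]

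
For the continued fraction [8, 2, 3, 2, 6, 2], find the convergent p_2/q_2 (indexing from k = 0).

Using pₖ = aₖpₖ₋₁ + pₖ₋₂, qₖ = aₖqₖ₋₁ + qₖ₋₂ (with p₋₁=1, p₋₂=0, q₋₁=0, q₋₂=1):
  k=0: a=8, p=8, q=1
  k=1: a=2, p=17, q=2
  k=2: a=3, p=59, q=7

59/7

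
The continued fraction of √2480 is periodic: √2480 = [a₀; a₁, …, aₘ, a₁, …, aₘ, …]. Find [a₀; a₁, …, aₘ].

[49; 1, 3, 1, 98]

a₀ = ⌊√2480⌋ = 49.
With m₀=0, d₀=1 and mₖ₊₁ = dₖaₖ − mₖ, dₖ₊₁ = (n − mₖ₊₁²)/dₖ, aₖ₊₁ = ⌊(a₀+mₖ₊₁)/dₖ₊₁⌋:
  k=1: m=49, d=79, a=1
  k=2: m=30, d=20, a=3
  k=3: m=30, d=79, a=1
  k=4: m=49, d=1, a=98
d=1 and a=2a₀=98 at k=4, so the next step gives (m, d) = (49, 79) again — its k=1 value — and the period has length 4.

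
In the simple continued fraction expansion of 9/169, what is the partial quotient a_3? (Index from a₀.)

9 = 0·169 + 9   →  a_0 = 0
169 = 18·9 + 7   →  a_1 = 18
9 = 1·7 + 2   →  a_2 = 1
7 = 3·2 + 1   →  a_3 = 3

3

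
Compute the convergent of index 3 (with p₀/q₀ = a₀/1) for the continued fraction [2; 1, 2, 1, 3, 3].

11/4

Using pₖ = aₖpₖ₋₁ + pₖ₋₂, qₖ = aₖqₖ₋₁ + qₖ₋₂ (with p₋₁=1, p₋₂=0, q₋₁=0, q₋₂=1):
  k=0: a=2, p=2, q=1
  k=1: a=1, p=3, q=1
  k=2: a=2, p=8, q=3
  k=3: a=1, p=11, q=4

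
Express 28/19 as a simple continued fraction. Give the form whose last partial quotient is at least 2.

28 = 1*19 + 9
19 = 2*9 + 1
9 = 9*1 + 0  (stop)
So 28/19 = [1; 2, 9].

[1; 2, 9]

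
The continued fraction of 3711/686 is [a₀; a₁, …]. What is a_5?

3711 = 5·686 + 281   →  a_0 = 5
686 = 2·281 + 124   →  a_1 = 2
281 = 2·124 + 33   →  a_2 = 2
124 = 3·33 + 25   →  a_3 = 3
33 = 1·25 + 8   →  a_4 = 1
25 = 3·8 + 1   →  a_5 = 3

3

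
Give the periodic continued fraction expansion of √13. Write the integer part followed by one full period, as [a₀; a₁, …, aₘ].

a₀ = ⌊√13⌋ = 3.
With m₀=0, d₀=1 and mₖ₊₁ = dₖaₖ − mₖ, dₖ₊₁ = (n − mₖ₊₁²)/dₖ, aₖ₊₁ = ⌊(a₀+mₖ₊₁)/dₖ₊₁⌋:
  k=1: m=3, d=4, a=1
  k=2: m=1, d=3, a=1
  k=3: m=2, d=3, a=1
  k=4: m=1, d=4, a=1
  k=5: m=3, d=1, a=6
d=1 and a=2a₀=6 at k=5, so the next step gives (m, d) = (3, 4) again — its k=1 value — and the period has length 5.

[3; 1, 1, 1, 1, 6]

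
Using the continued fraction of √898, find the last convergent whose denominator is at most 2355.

53910/1799

√898 = [29; 1, 28, 1, 58, …] (period length 4).
Convergents:
  p_0/q_0 = 29/1
  p_1/q_1 = 30/1
  p_2/q_2 = 869/29
  p_3/q_3 = 899/30
  p_4/q_4 = 53011/1769
  p_5/q_5 = 53910/1799
  p_6/q_6 = 1562491/52141
q_5 = 1799 ≤ 2355 < 52141 = q_6, so the answer is 53910/1799.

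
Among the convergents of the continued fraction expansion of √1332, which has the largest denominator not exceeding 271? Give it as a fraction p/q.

√1332 = [36; 2, 72, …] (period length 2).
Convergents:
  p_0/q_0 = 36/1
  p_1/q_1 = 73/2
  p_2/q_2 = 5292/145
  p_3/q_3 = 10657/292
q_2 = 145 ≤ 271 < 292 = q_3, so the answer is 5292/145.

5292/145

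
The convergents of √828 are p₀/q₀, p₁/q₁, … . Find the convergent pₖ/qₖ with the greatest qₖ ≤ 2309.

√828 = [28; 1, 3, 2, 3, 1, 56, …] (period length 6).
Convergents:
  p_0/q_0 = 28/1
  p_1/q_1 = 29/1
  p_2/q_2 = 115/4
  p_3/q_3 = 259/9
  p_4/q_4 = 892/31
  p_5/q_5 = 1151/40
  p_6/q_6 = 65348/2271
  p_7/q_7 = 66499/2311
q_6 = 2271 ≤ 2309 < 2311 = q_7, so the answer is 65348/2271.

65348/2271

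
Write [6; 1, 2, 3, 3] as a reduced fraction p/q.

221/33

Fold from the inside: start with 3/1.
  3 + 1/3 = 10/3
  2 + 3/10 = 23/10
  1 + 10/23 = 33/23
  6 + 23/33 = 221/33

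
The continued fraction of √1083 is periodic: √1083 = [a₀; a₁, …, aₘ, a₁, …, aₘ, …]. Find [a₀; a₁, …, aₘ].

[32; 1, 9, 1, 64]

a₀ = ⌊√1083⌋ = 32.
With m₀=0, d₀=1 and mₖ₊₁ = dₖaₖ − mₖ, dₖ₊₁ = (n − mₖ₊₁²)/dₖ, aₖ₊₁ = ⌊(a₀+mₖ₊₁)/dₖ₊₁⌋:
  k=1: m=32, d=59, a=1
  k=2: m=27, d=6, a=9
  k=3: m=27, d=59, a=1
  k=4: m=32, d=1, a=64
d=1 and a=2a₀=64 at k=4, so the next step gives (m, d) = (32, 59) again — its k=1 value — and the period has length 4.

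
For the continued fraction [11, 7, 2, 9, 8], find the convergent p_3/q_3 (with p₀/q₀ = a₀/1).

Using pₖ = aₖpₖ₋₁ + pₖ₋₂, qₖ = aₖqₖ₋₁ + qₖ₋₂ (with p₋₁=1, p₋₂=0, q₋₁=0, q₋₂=1):
  k=0: a=11, p=11, q=1
  k=1: a=7, p=78, q=7
  k=2: a=2, p=167, q=15
  k=3: a=9, p=1581, q=142

1581/142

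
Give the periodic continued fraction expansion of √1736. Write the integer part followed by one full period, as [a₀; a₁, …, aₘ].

a₀ = ⌊√1736⌋ = 41.

[41; 1, 1, 1, 82]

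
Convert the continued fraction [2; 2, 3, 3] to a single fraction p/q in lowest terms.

Using pₖ = aₖpₖ₋₁ + pₖ₋₂ and qₖ = aₖqₖ₋₁ + qₖ₋₂:
  k=0: a=2, p=2, q=1
  k=1: a=2, p=5, q=2
  k=2: a=3, p=17, q=7
  k=3: a=3, p=56, q=23

56/23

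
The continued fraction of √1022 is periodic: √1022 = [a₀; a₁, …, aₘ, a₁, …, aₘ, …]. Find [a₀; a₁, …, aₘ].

a₀ = ⌊√1022⌋ = 31.
With m₀=0, d₀=1 and mₖ₊₁ = dₖaₖ − mₖ, dₖ₊₁ = (n − mₖ₊₁²)/dₖ, aₖ₊₁ = ⌊(a₀+mₖ₊₁)/dₖ₊₁⌋:
  k=1: m=31, d=61, a=1
  k=2: m=30, d=2, a=30
  k=3: m=30, d=61, a=1
  k=4: m=31, d=1, a=62
d=1 and a=2a₀=62 at k=4, so the next step gives (m, d) = (31, 61) again — its k=1 value — and the period has length 4.

[31; 1, 30, 1, 62]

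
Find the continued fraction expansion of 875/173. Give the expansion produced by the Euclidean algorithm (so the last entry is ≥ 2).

[5; 17, 3, 3]

875 = 5×173 + 10
173 = 17×10 + 3
10 = 3×3 + 1
3 = 3×1 + 0  (stop)
So 875/173 = [5; 17, 3, 3].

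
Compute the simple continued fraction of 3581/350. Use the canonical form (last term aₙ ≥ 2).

[10; 4, 3, 8, 1, 2]

3581 = 10·350 + 81
350 = 4·81 + 26
81 = 3·26 + 3
26 = 8·3 + 2
3 = 1·2 + 1
2 = 2·1 + 0  (stop)
So 3581/350 = [10; 4, 3, 8, 1, 2].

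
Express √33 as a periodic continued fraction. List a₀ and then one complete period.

[5; 1, 2, 1, 10]

a₀ = ⌊√33⌋ = 5.
With m₀=0, d₀=1 and mₖ₊₁ = dₖaₖ − mₖ, dₖ₊₁ = (n − mₖ₊₁²)/dₖ, aₖ₊₁ = ⌊(a₀+mₖ₊₁)/dₖ₊₁⌋:
  k=1: m=5, d=8, a=1
  k=2: m=3, d=3, a=2
  k=3: m=3, d=8, a=1
  k=4: m=5, d=1, a=10
d=1 and a=2a₀=10 at k=4, so the next step gives (m, d) = (5, 8) again — its k=1 value — and the period has length 4.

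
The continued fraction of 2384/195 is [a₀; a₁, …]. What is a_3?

3

2384 = 12·195 + 44   →  a_0 = 12
195 = 4·44 + 19   →  a_1 = 4
44 = 2·19 + 6   →  a_2 = 2
19 = 3·6 + 1   →  a_3 = 3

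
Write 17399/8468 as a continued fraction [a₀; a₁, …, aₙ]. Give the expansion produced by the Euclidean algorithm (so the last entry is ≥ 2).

17399 = 2×8468 + 463
8468 = 18×463 + 134
463 = 3×134 + 61
134 = 2×61 + 12
61 = 5×12 + 1
12 = 12×1 + 0  (stop)
So 17399/8468 = [2; 18, 3, 2, 5, 12].

[2; 18, 3, 2, 5, 12]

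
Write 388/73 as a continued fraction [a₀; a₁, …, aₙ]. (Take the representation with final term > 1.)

[5; 3, 5, 1, 3]

388 = 5·73 + 23
73 = 3·23 + 4
23 = 5·4 + 3
4 = 1·3 + 1
3 = 3·1 + 0  (stop)
So 388/73 = [5; 3, 5, 1, 3].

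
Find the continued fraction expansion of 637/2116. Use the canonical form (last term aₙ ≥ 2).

637 = 0×2116 + 637
2116 = 3×637 + 205
637 = 3×205 + 22
205 = 9×22 + 7
22 = 3×7 + 1
7 = 7×1 + 0  (stop)
So 637/2116 = [0; 3, 3, 9, 3, 7].

[0; 3, 3, 9, 3, 7]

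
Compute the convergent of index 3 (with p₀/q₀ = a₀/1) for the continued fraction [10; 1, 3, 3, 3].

140/13

Using pₖ = aₖpₖ₋₁ + pₖ₋₂, qₖ = aₖqₖ₋₁ + qₖ₋₂ (with p₋₁=1, p₋₂=0, q₋₁=0, q₋₂=1):
  k=0: a=10, p=10, q=1
  k=1: a=1, p=11, q=1
  k=2: a=3, p=43, q=4
  k=3: a=3, p=140, q=13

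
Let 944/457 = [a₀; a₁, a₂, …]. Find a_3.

3

944 = 2·457 + 30   →  a_0 = 2
457 = 15·30 + 7   →  a_1 = 15
30 = 4·7 + 2   →  a_2 = 4
7 = 3·2 + 1   →  a_3 = 3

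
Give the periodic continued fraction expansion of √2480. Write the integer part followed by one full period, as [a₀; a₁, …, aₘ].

a₀ = ⌊√2480⌋ = 49.
With m₀=0, d₀=1 and mₖ₊₁ = dₖaₖ − mₖ, dₖ₊₁ = (n − mₖ₊₁²)/dₖ, aₖ₊₁ = ⌊(a₀+mₖ₊₁)/dₖ₊₁⌋:
  k=1: m=49, d=79, a=1
  k=2: m=30, d=20, a=3
  k=3: m=30, d=79, a=1
  k=4: m=49, d=1, a=98
d=1 and a=2a₀=98 at k=4, so the next step gives (m, d) = (49, 79) again — its k=1 value — and the period has length 4.

[49; 1, 3, 1, 98]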